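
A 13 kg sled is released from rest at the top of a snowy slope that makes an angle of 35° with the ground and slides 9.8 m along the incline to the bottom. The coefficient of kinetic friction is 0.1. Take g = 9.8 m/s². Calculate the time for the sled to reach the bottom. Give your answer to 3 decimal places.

2.017 s

The weight component along the incline is mg sin 35° = 73.074 N and the normal force is N = mg cos 35° = 104.360 N.
Friction up the slope is f = μN = 0.1 × 104.360 = 10.436 N, so the net downslope force is 73.074 − 10.436 = 62.638 N and a = 62.638 / 13 = 4.8183 m/s².
Starting from rest, L = ½at², so t = √(2L/a) = √(2 × 9.8 / 4.8183) = 2.0169 s.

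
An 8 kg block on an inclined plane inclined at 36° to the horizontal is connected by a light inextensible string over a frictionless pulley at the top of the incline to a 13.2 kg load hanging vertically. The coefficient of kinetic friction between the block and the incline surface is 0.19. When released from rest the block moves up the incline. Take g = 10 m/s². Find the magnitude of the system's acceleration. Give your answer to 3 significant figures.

3.43 m/s²

For the block on the incline: the weight component along the slope is m₁g sin 36° = 8 × 10 × 0.5878 = 47.024 N and the normal force is N = m₁g cos 36° = 64.721 N.
Kinetic friction opposes the block's motion up the incline: f = μN = 0.19 × 64.721 = 12.297 N acting down the slope.
Newton's second law for the block (up-slope positive): T − 47.024 − 12.297 = 8 a. For the hanging load (downward positive): 13.2 × 10 − T = 13.2 a.
Adding the two equations eliminates T: 72.679 = 21.2 a, so a = 3.4283 m/s².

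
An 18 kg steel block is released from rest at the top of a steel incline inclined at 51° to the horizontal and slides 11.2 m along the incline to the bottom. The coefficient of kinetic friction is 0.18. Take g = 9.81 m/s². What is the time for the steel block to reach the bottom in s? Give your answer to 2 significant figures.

1.9 s

The weight component along the incline is mg sin 51° = 137.228 N and the normal force is N = mg cos 51° = 111.125 N.
Friction up the slope is f = μN = 0.18 × 111.125 = 20.002 N, so the net downslope force is 137.228 − 20.002 = 117.226 N and a = 117.226 / 18 = 6.5126 m/s².
Starting from rest, L = ½at², so t = √(2L/a) = √(2 × 11.2 / 6.5126) = 1.8546 s.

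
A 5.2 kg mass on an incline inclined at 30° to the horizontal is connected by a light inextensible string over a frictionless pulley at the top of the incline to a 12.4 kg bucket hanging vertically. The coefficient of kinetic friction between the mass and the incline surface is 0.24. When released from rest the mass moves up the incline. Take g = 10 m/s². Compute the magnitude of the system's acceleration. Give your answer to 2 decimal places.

4.95 m/s²

For the mass on the incline: the weight component along the slope is m₁g sin 30° = 5.2 × 10 × 0.5000 = 26.000 N and the normal force is N = m₁g cos 30° = 45.033 N.
Kinetic friction opposes the mass's motion up the incline: f = μN = 0.24 × 45.033 = 10.808 N acting down the slope.
Newton's second law for the mass (up-slope positive): T − 26.000 − 10.808 = 5.2 a. For the hanging bucket (downward positive): 12.4 × 10 − T = 12.4 a.
Adding the two equations eliminates T: 87.192 = 17.6 a, so a = 4.9541 m/s².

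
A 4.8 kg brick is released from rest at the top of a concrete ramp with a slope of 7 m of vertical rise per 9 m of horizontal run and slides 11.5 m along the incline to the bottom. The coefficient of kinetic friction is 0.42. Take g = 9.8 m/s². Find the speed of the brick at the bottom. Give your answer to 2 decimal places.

7.98 m/s

The weight component along the incline is mg sin 37.87° = 28.880 N and the normal force is N = mg cos 37.87° = 37.131 N.
Friction up the slope is f = μN = 0.42 × 37.131 = 15.595 N, so the net downslope force is 28.880 − 15.595 = 13.285 N and a = 13.285 / 4.8 = 2.7677 m/s².
Starting from rest over a distance of 11.5 m, v² = 2aL = 2 × 2.7677 × 11.5 = 63.6571, so v = 7.9785 m/s.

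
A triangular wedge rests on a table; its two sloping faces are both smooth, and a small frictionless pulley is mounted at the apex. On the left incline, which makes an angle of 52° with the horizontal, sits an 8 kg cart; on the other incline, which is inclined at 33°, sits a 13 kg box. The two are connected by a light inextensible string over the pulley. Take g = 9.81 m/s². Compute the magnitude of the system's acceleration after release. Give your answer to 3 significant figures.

0.363 m/s²

Resolve each weight along its own incline: the 8 kg mass has component 8 × 9.81 × sin 52° = 61.843 N down its slope, and the 13 kg mass has 13 × 9.81 × sin 33° = 69.458 N down its slope.
The 13 kg side's 69.458 N exceeds the other side's 61.843 N, so that mass slides down and the 8 kg mass slides up. Taking that direction as positive, Newton's second law for the whole system gives 69.458 − 61.843 = (8 + 13) a, so a = 7.615 / 21 = 0.3626 m/s².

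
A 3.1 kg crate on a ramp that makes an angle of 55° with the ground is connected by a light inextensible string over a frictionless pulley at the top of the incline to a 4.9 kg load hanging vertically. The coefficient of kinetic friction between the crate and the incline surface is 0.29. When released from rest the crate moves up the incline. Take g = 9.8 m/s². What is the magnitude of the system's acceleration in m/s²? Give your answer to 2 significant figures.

For the crate on the incline: the weight component along the slope is m₁g sin 55° = 3.1 × 9.8 × 0.8192 = 24.887 N and the normal force is N = m₁g cos 55° = 17.425 N.
Kinetic friction opposes the crate's motion up the incline: f = μN = 0.29 × 17.425 = 5.053 N acting down the slope.
Newton's second law for the crate (up-slope positive): T − 24.887 − 5.053 = 3.1 a. For the hanging load (downward positive): 4.9 × 9.8 − T = 4.9 a.
Adding the two equations eliminates T: 18.080 = 8 a, so a = 2.2600 m/s².

2.3 m/s²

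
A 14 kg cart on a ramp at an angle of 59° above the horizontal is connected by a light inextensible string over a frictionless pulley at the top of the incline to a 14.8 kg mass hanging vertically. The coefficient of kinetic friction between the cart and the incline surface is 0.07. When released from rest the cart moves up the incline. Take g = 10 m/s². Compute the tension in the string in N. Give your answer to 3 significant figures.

For the cart on the incline: the weight component along the slope is m₁g sin 59° = 14 × 10 × 0.8572 = 120.008 N and the normal force is N = m₁g cos 59° = 72.105 N.
Kinetic friction opposes the cart's motion up the incline: f = μN = 0.07 × 72.105 = 5.047 N acting down the slope.
Newton's second law for the cart (up-slope positive): T − 120.008 − 5.047 = 14 a. For the hanging mass (downward positive): 14.8 × 10 − T = 14.8 a.
Adding the two equations eliminates T: 22.945 = 28.8 a, so a = 0.7967 m/s².
Then from the hanging mass's equation, T = 14.8 × (10 − 0.7967) = 136.209 N.

136 N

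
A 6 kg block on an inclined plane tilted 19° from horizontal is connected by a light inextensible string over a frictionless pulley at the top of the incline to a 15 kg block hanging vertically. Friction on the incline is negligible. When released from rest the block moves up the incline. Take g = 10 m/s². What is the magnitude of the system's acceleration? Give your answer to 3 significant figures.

For the block on the incline: the weight component along the slope is m₁g sin 19° = 6 × 10 × 0.3256 = 19.536 N and the normal force is N = m₁g cos 19° = 56.731 N.
Newton's second law for the block (up-slope positive): T − 19.536 = 6 a. For the hanging block (downward positive): 15 × 10 − T = 15 a.
Adding the two equations eliminates T: 130.464 = 21 a, so a = 6.2126 m/s².

6.21 m/s²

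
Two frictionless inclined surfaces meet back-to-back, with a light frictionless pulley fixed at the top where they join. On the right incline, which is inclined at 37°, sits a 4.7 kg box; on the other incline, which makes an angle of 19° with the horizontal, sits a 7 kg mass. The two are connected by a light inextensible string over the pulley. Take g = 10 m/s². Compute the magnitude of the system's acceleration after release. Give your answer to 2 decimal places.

Resolve each weight along its own incline: the 4.7 kg mass has component 4.7 × 10 × sin 37° = 28.285 N down its slope, and the 7 kg mass has 7 × 10 × sin 19° = 22.790 N down its slope.
The 4.7 kg side's 28.285 N exceeds the other side's 22.790 N, so that mass slides down and the 7 kg mass slides up. Taking that direction as positive, Newton's second law for the whole system gives 28.285 − 22.790 = (4.7 + 7) a, so a = 5.495 / 11.7 = 0.4697 m/s².

0.47 m/s²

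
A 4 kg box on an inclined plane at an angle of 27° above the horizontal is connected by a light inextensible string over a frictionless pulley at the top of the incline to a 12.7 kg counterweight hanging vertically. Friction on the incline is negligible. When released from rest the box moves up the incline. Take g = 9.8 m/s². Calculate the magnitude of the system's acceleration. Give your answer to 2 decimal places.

For the box on the incline: the weight component along the slope is m₁g sin 27° = 4 × 9.8 × 0.4540 = 17.797 N and the normal force is N = m₁g cos 27° = 34.927 N.
Newton's second law for the box (up-slope positive): T − 17.797 = 4 a. For the hanging counterweight (downward positive): 12.7 × 9.8 − T = 12.7 a.
Adding the two equations eliminates T: 106.663 = 16.7 a, so a = 6.3870 m/s².

6.39 m/s²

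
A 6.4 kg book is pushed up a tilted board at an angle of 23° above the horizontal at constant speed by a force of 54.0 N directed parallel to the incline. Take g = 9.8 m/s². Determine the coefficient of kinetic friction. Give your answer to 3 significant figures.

0.511

At constant speed ΣF = 0 along the incline. The applied 54.0 N acts up the slope; the weight component mg sin 23° = 24.507 N and kinetic friction μN both act down the slope.
So 54.0 = 24.507 + μ × 57.734, giving μ = (54.0 − 24.507) / 57.734 = 0.5108.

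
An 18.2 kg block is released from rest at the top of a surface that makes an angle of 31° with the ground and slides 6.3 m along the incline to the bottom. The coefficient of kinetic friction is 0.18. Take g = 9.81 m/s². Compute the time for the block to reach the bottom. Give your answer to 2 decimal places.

1.89 s

The weight component along the incline is mg sin 31° = 91.956 N and the normal force is N = mg cos 31° = 153.040 N.
Friction up the slope is f = μN = 0.18 × 153.040 = 27.547 N, so the net downslope force is 91.956 − 27.547 = 64.409 N and a = 64.409 / 18.2 = 3.5390 m/s².
Starting from rest, L = ½at², so t = √(2L/a) = √(2 × 6.3 / 3.5390) = 1.8869 s.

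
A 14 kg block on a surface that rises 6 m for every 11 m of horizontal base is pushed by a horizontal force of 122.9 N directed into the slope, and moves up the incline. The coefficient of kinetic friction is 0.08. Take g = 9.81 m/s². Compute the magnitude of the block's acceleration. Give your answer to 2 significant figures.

2.0 m/s²

The horizontal push has components F cos 28.61° = 122.9 × 0.8779 = 107.894 N up the incline and F sin 28.61° = 122.9 × 0.4789 = 58.857 N pressing into the surface.
The normal force is therefore N = mg cos 28.61° + F sin 28.61° = 120.571 + 58.857 = 179.428 N, and kinetic friction down the slope is μN = 0.08 × 179.428 = 14.354 N.
Along the incline: F cos 28.61° − mg sin 28.61° − μN = ma, so 107.894 − 65.772 − 14.354 = 14 a, giving a = 1.9834 m/s².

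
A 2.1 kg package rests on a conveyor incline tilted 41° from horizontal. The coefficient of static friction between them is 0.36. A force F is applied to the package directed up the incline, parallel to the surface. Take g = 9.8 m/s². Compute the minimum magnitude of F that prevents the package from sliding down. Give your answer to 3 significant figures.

The normal force is N = mg cos 41° = 15.532 N. With F at its minimum the package is on the verge of sliding down, so static friction is at its maximum μ_s N = 0.36 × 15.532 = 5.592 N and acts up the slope.
Equilibrium along the incline: F + μ_s N = mg sin 41°, so F = 13.502 − 5.592 = 7.910 N.

7.91 N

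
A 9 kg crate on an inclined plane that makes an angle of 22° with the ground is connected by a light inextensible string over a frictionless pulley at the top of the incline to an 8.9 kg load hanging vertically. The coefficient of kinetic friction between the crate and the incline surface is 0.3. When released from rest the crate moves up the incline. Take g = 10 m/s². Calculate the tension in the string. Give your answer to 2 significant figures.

For the crate on the incline: the weight component along the slope is m₁g sin 22° = 9 × 10 × 0.3746 = 33.714 N and the normal force is N = m₁g cos 22° = 83.447 N.
Kinetic friction opposes the crate's motion up the incline: f = μN = 0.3 × 83.447 = 25.034 N acting down the slope.
Newton's second law for the crate (up-slope positive): T − 33.714 − 25.034 = 9 a. For the hanging load (downward positive): 8.9 × 10 − T = 8.9 a.
Adding the two equations eliminates T: 30.252 = 17.9 a, so a = 1.6901 m/s².
Then from the hanging load's equation, T = 8.9 × (10 − 1.6901) = 73.958 N.

74 N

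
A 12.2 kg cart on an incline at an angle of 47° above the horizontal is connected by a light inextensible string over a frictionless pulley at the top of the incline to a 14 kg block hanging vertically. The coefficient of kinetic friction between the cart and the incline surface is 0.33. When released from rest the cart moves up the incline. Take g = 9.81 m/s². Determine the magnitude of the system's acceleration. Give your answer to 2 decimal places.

0.87 m/s²

For the cart on the incline: the weight component along the slope is m₁g sin 47° = 12.2 × 9.81 × 0.7314 = 87.535 N and the normal force is N = m₁g cos 47° = 81.623 N.
Kinetic friction opposes the cart's motion up the incline: f = μN = 0.33 × 81.623 = 26.936 N acting down the slope.
Newton's second law for the cart (up-slope positive): T − 87.535 − 26.936 = 12.2 a. For the hanging block (downward positive): 14 × 9.81 − T = 14 a.
Adding the two equations eliminates T: 22.869 = 26.2 a, so a = 0.8729 m/s².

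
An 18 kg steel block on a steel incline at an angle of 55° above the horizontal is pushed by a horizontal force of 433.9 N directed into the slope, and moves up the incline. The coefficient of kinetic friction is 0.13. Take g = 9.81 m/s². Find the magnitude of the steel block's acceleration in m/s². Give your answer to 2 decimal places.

The horizontal push has components F cos 55° = 433.9 × 0.5736 = 248.885 N up the incline and F sin 55° = 433.9 × 0.8192 = 355.451 N pressing into the surface.
The normal force is therefore N = mg cos 55° + F sin 55° = 101.286 + 355.451 = 456.737 N, and kinetic friction down the slope is μN = 0.13 × 456.737 = 59.376 N.
Along the incline: F cos 55° − mg sin 55° − μN = ma, so 248.885 − 144.654 − 59.376 = 18 a, giving a = 2.4919 m/s².

2.49 m/s²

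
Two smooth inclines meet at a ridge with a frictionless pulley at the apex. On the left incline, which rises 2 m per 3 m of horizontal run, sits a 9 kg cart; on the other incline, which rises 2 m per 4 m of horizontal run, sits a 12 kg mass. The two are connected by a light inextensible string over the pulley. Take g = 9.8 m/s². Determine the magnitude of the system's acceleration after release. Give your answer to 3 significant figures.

0.175 m/s²

Resolve each weight along its own incline: the 9 kg mass has component 9 × 9.8 × sin 33.69° = 48.925 N down its slope, and the 12 kg mass has 12 × 9.8 × sin 26.57° = 52.592 N down its slope.
The 12 kg side's 52.592 N exceeds the other side's 48.925 N, so that mass slides down and the 9 kg mass slides up. Taking that direction as positive, Newton's second law for the whole system gives 52.592 − 48.925 = (9 + 12) a, so a = 3.667 / 21 = 0.1746 m/s².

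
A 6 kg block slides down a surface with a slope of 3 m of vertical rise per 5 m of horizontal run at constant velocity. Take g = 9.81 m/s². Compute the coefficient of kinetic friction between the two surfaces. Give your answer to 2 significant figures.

At constant velocity the net force along the incline is zero: mg sin 30.96° = μ mg cos 30.96°.
So μ = tan 30.96° = 0.5145 / 0.8575 = 0.6000.

0.60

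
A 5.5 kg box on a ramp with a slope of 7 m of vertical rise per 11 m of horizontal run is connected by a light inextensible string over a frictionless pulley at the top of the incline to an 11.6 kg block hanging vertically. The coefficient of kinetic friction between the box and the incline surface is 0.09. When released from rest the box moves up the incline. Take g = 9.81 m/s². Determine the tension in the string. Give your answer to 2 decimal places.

59.03 N

For the box on the incline: the weight component along the slope is m₁g sin 32.47° = 5.5 × 9.81 × 0.5369 = 28.968 N and the normal force is N = m₁g cos 32.47° = 45.520 N.
Kinetic friction opposes the box's motion up the incline: f = μN = 0.09 × 45.520 = 4.097 N acting down the slope.
Newton's second law for the box (up-slope positive): T − 28.968 − 4.097 = 5.5 a. For the hanging block (downward positive): 11.6 × 9.81 − T = 11.6 a.
Adding the two equations eliminates T: 80.731 = 17.1 a, so a = 4.7211 m/s².
Then from the hanging block's equation, T = 11.6 × (9.81 − 4.7211) = 59.031 N.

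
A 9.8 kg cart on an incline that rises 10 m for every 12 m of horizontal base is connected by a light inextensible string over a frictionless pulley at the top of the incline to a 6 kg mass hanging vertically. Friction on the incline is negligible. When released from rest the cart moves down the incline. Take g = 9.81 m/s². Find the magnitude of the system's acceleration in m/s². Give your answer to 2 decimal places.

For the cart on the incline: the weight component along the slope is m₁g sin 39.81° = 9.8 × 9.81 × 0.6402 = 61.548 N and the normal force is N = m₁g cos 39.81° = 73.855 N.
Newton's second law for the cart (down-slope positive): 61.548 − T = 9.8 a. For the hanging mass (upward positive): T − 6 × 9.81 = 6 a.
Adding the two equations eliminates T: 2.688 = 15.8 a, so a = 0.1701 m/s².

0.17 m/s²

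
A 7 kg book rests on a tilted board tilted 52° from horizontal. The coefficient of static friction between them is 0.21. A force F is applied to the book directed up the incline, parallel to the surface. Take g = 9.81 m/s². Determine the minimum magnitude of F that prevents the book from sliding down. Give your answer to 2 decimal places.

The normal force is N = mg cos 52° = 42.277 N. With F at its minimum the book is on the verge of sliding down, so static friction is at its maximum μ_s N = 0.21 × 42.277 = 8.878 N and acts up the slope.
Equilibrium along the incline: F + μ_s N = mg sin 52°, so F = 54.113 − 8.878 = 45.235 N.

45.23 N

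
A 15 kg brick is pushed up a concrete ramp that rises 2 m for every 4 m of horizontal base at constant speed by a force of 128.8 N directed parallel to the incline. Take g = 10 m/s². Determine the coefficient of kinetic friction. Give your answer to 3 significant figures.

0.460

At constant speed ΣF = 0 along the incline. The applied 128.8 N acts up the slope; the weight component mg sin 26.57° = 67.082 N and kinetic friction μN both act down the slope.
So 128.8 = 67.082 + μ × 134.164, giving μ = (128.8 − 67.082) / 134.164 = 0.4600.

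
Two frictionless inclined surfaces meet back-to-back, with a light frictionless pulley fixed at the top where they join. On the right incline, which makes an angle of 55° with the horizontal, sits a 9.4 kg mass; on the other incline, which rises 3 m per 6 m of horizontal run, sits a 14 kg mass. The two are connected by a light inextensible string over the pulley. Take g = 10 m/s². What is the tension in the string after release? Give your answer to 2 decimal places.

71.22 N

Resolve each weight along its own incline: the 9.4 kg mass has component 9.4 × 10 × sin 55° = 77.000 N down its slope, and the 14 kg mass has 14 × 10 × sin 26.57° = 62.610 N down its slope.
The 9.4 kg side's 77.000 N exceeds the other side's 62.610 N, so that mass slides down and the 14 kg mass slides up. Taking that direction as positive, Newton's second law for the whole system gives 77.000 − 62.610 = (9.4 + 14) a, so a = 14.390 / 23.4 = 0.6150 m/s².
For the 14 kg mass (up-slope positive): T − 62.610 = 14 × 0.6150, so T = 71.220 N.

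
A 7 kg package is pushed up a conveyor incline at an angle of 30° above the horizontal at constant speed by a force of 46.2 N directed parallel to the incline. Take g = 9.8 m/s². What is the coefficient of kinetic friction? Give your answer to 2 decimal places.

0.20

At constant speed ΣF = 0 along the incline. The applied 46.2 N acts up the slope; the weight component mg sin 30° = 34.300 N and kinetic friction μN both act down the slope.
So 46.2 = 34.300 + μ × 59.409, giving μ = (46.2 − 34.300) / 59.409 = 0.2003.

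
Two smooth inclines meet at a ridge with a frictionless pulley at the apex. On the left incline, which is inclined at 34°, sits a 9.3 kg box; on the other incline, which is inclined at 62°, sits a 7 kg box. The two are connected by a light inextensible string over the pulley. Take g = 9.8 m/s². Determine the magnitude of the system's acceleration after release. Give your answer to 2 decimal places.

0.59 m/s²

Resolve each weight along its own incline: the 9.3 kg mass has component 9.3 × 9.8 × sin 34° = 50.965 N down its slope, and the 7 kg mass has 7 × 9.8 × sin 62° = 60.570 N down its slope.
The 7 kg side's 60.570 N exceeds the other side's 50.965 N, so that mass slides down and the 9.3 kg mass slides up. Taking that direction as positive, Newton's second law for the whole system gives 60.570 − 50.965 = (9.3 + 7) a, so a = 9.605 / 16.3 = 0.5893 m/s².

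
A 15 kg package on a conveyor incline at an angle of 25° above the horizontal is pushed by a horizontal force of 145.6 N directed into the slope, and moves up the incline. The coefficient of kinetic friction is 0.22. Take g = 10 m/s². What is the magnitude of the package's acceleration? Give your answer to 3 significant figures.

1.67 m/s²

The horizontal push has components F cos 25° = 145.6 × 0.9063 = 131.957 N up the incline and F sin 25° = 145.6 × 0.4226 = 61.531 N pressing into the surface.
The normal force is therefore N = mg cos 25° + F sin 25° = 135.945 + 61.531 = 197.476 N, and kinetic friction down the slope is μN = 0.22 × 197.476 = 43.445 N.
Along the incline: F cos 25° − mg sin 25° − μN = ma, so 131.957 − 63.390 − 43.445 = 15 a, giving a = 1.6748 m/s².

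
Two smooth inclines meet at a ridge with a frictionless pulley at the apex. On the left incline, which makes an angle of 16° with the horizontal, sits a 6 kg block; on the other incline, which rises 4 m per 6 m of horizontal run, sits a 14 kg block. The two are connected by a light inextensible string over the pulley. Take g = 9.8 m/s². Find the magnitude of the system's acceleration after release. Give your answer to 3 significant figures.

Resolve each weight along its own incline: the 6 kg mass has component 6 × 9.8 × sin 16° = 16.207 N down its slope, and the 14 kg mass has 14 × 9.8 × sin 33.69° = 76.105 N down its slope.
The 14 kg side's 76.105 N exceeds the other side's 16.207 N, so that mass slides down and the 6 kg mass slides up. Taking that direction as positive, Newton's second law for the whole system gives 76.105 − 16.207 = (6 + 14) a, so a = 59.898 / 20 = 2.9949 m/s².

2.99 m/s²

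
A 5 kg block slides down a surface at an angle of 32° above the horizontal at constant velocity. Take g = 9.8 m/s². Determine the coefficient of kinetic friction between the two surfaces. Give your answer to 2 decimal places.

At constant velocity the net force along the incline is zero: mg sin 32° = μ mg cos 32°.
So μ = tan 32° = 0.5299 / 0.8480 = 0.6249.

0.62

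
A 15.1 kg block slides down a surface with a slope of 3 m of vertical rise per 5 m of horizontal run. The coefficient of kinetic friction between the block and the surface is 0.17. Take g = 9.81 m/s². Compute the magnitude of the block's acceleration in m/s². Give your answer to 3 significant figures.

3.62 m/s²

Resolving the weight along the incline: the component pulling the block down the slope is mg sin 30.96° = 15.1 × 9.81 × 0.5145 = 76.213 N, and the normal force is N = mg cos 30.96° = 15.1 × 9.81 × 0.8575 = 127.022 N.
Kinetic friction acts up the slope with magnitude f = μN = 0.17 × 127.022 = 21.594 N.
Net force along the incline is 76.213 − 21.594 = 54.619 N, so a = 54.619 / 15.1 = 3.6172 m/s².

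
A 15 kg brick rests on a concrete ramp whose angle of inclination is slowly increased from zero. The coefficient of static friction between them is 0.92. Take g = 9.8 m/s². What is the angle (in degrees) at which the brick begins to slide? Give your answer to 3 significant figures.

42.6°

At the threshold of sliding, static friction is at its maximum μ_s N and exactly balances the weight component along the incline: mg sin θ = μ_s mg cos θ.
Hence tan θ = μ_s = 0.92, so θ = arctan(0.92) = 42.6141°.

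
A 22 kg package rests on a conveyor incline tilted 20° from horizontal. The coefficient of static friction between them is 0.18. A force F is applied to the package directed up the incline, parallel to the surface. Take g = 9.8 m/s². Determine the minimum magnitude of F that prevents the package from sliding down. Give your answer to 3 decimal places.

The normal force is N = mg cos 20° = 202.598 N. With F at its minimum the package is on the verge of sliding down, so static friction is at its maximum μ_s N = 0.18 × 202.598 = 36.468 N and acts up the slope.
Equilibrium along the incline: F + μ_s N = mg sin 20°, so F = 73.740 − 36.468 = 37.272 N.

37.272 N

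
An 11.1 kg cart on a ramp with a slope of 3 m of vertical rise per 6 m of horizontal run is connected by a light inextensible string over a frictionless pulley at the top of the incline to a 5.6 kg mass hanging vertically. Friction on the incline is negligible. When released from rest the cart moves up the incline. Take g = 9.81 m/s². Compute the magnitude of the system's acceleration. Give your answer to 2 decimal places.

For the cart on the incline: the weight component along the slope is m₁g sin 26.57° = 11.1 × 9.81 × 0.4472 = 48.696 N and the normal force is N = m₁g cos 26.57° = 97.395 N.
Newton's second law for the cart (up-slope positive): T − 48.696 = 11.1 a. For the hanging mass (downward positive): 5.6 × 9.81 − T = 5.6 a.
Adding the two equations eliminates T: 6.240 = 16.7 a, so a = 0.3737 m/s².

0.37 m/s²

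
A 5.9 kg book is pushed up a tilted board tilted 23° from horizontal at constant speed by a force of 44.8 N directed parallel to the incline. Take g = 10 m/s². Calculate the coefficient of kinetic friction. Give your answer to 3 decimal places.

0.400

At constant speed ΣF = 0 along the incline. The applied 44.8 N acts up the slope; the weight component mg sin 23° = 23.053 N and kinetic friction μN both act down the slope.
So 44.8 = 23.053 + μ × 54.310, giving μ = (44.8 − 23.053) / 54.310 = 0.4004.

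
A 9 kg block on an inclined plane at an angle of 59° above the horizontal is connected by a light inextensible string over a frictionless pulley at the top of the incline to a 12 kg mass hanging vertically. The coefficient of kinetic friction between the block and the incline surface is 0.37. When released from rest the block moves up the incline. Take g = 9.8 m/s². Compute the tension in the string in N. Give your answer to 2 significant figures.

100 N

For the block on the incline: the weight component along the slope is m₁g sin 59° = 9 × 9.8 × 0.8572 = 75.605 N and the normal force is N = m₁g cos 59° = 45.426 N.
Kinetic friction opposes the block's motion up the incline: f = μN = 0.37 × 45.426 = 16.808 N acting down the slope.
Newton's second law for the block (up-slope positive): T − 75.605 − 16.808 = 9 a. For the hanging mass (downward positive): 12 × 9.8 − T = 12 a.
Adding the two equations eliminates T: 25.187 = 21 a, so a = 1.1994 m/s².
Then from the hanging mass's equation, T = 12 × (9.8 − 1.1994) = 103.207 N.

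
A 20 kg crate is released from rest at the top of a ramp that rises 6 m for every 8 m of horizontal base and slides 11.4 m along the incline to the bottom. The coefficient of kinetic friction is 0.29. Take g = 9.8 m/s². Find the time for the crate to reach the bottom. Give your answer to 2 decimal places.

The weight component along the incline is mg sin 36.87° = 117.600 N and the normal force is N = mg cos 36.87° = 156.800 N.
Friction up the slope is f = μN = 0.29 × 156.800 = 45.472 N, so the net downslope force is 117.600 − 45.472 = 72.128 N and a = 72.128 / 20 = 3.6064 m/s².
Starting from rest, L = ½at², so t = √(2L/a) = √(2 × 11.4 / 3.6064) = 2.5144 s.

2.51 s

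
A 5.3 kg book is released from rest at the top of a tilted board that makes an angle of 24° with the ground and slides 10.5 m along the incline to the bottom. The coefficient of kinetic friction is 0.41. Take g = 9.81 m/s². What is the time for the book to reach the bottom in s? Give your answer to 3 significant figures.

8.16 s

The weight component along the incline is mg sin 24° = 21.147 N and the normal force is N = mg cos 24° = 47.498 N.
Friction up the slope is f = μN = 0.41 × 47.498 = 19.474 N, so the net downslope force is 21.147 − 19.474 = 1.673 N and a = 1.673 / 5.3 = 0.3157 m/s².
Starting from rest, L = ½at², so t = √(2L/a) = √(2 × 10.5 / 0.3157) = 8.1559 s.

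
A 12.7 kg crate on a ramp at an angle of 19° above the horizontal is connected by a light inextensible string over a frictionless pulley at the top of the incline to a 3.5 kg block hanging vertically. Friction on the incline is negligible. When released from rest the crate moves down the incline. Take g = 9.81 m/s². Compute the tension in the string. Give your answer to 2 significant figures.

36 N

For the crate on the incline: the weight component along the slope is m₁g sin 19° = 12.7 × 9.81 × 0.3256 = 40.566 N and the normal force is N = m₁g cos 19° = 117.799 N.
Newton's second law for the crate (down-slope positive): 40.566 − T = 12.7 a. For the hanging block (upward positive): T − 3.5 × 9.81 = 3.5 a.
Adding the two equations eliminates T: 6.231 = 16.2 a, so a = 0.3846 m/s².
Then from the hanging block's equation, T = 3.5 × (9.81 + 0.3846) = 35.681 N.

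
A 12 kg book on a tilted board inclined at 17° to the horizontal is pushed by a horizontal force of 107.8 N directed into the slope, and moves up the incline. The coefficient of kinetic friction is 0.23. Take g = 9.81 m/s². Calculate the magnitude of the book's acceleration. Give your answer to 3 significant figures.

The horizontal push has components F cos 17° = 107.8 × 0.9563 = 103.089 N up the incline and F sin 17° = 107.8 × 0.2924 = 31.521 N pressing into the surface.
The normal force is therefore N = mg cos 17° + F sin 17° = 112.576 + 31.521 = 144.097 N, and kinetic friction down the slope is μN = 0.23 × 144.097 = 33.142 N.
Along the incline: F cos 17° − mg sin 17° − μN = ma, so 103.089 − 34.421 − 33.142 = 12 a, giving a = 2.9605 m/s².

2.96 m/s²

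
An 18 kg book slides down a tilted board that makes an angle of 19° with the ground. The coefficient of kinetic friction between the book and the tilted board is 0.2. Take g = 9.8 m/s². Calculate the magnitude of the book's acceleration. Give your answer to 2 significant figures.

Resolving the weight along the incline: the component pulling the book down the slope is mg sin 19° = 18 × 9.8 × 0.3256 = 57.436 N, and the normal force is N = mg cos 19° = 18 × 9.8 × 0.9455 = 166.786 N.
Kinetic friction acts up the slope with magnitude f = μN = 0.2 × 166.786 = 33.357 N.
Net force along the incline is 57.436 − 33.357 = 24.079 N, so a = 24.079 / 18 = 1.3377 m/s².

1.3 m/s²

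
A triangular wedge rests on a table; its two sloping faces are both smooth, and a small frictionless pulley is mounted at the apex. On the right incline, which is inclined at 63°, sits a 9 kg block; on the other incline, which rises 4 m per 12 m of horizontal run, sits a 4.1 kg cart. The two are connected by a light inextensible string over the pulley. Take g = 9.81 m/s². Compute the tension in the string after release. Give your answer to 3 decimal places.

Resolve each weight along its own incline: the 9 kg mass has component 9 × 9.81 × sin 63° = 78.667 N down its slope, and the 4.1 kg mass has 4.1 × 9.81 × sin 18.43° = 12.719 N down its slope.
The 9 kg side's 78.667 N exceeds the other side's 12.719 N, so that mass slides down and the 4.1 kg mass slides up. Taking that direction as positive, Newton's second law for the whole system gives 78.667 − 12.719 = (9 + 4.1) a, so a = 65.948 / 13.1 = 5.0342 m/s².
For the 4.1 kg mass (up-slope positive): T − 12.719 = 4.1 × 5.0342, so T = 33.359 N.

33.359 N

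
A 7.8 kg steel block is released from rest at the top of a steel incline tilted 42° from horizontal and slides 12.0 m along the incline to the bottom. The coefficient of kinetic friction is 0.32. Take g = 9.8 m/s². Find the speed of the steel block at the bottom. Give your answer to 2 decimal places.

10.07 m/s

The weight component along the incline is mg sin 42° = 51.148 N and the normal force is N = mg cos 42° = 56.806 N.
Friction up the slope is f = μN = 0.32 × 56.806 = 18.178 N, so the net downslope force is 51.148 − 18.178 = 32.970 N and a = 32.970 / 7.8 = 4.2269 m/s².
Starting from rest over a distance of 12.0 m, v² = 2aL = 2 × 4.2269 × 12.0 = 101.4456, so v = 10.0720 m/s.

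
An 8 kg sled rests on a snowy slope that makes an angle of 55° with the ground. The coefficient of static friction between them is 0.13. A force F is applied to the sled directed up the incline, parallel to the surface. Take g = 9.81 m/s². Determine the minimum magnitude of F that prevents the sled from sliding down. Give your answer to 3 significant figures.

58.4 N

The normal force is N = mg cos 55° = 45.014 N. With F at its minimum the sled is on the verge of sliding down, so static friction is at its maximum μ_s N = 0.13 × 45.014 = 5.852 N and acts up the slope.
Equilibrium along the incline: F + μ_s N = mg sin 55°, so F = 64.287 − 5.852 = 58.435 N.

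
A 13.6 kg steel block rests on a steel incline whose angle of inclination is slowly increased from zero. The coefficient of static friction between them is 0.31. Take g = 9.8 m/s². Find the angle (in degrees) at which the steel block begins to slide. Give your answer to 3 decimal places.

17.223°

At the threshold of sliding, static friction is at its maximum μ_s N and exactly balances the weight component along the incline: mg sin θ = μ_s mg cos θ.
Hence tan θ = μ_s = 0.31, so θ = arctan(0.31) = 17.2234°.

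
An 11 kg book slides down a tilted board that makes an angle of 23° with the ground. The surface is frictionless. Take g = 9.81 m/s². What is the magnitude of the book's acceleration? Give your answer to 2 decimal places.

3.83 m/s²

Resolving the weight along the incline: the component pulling the book down the slope is mg sin 23° = 11 × 9.81 × 0.3907 = 42.160 N, and the normal force is N = mg cos 23° = 11 × 9.81 × 0.9205 = 99.331 N.
With no friction the net force along the incline is 42.160 N, so a = g sin 23° = 42.160 / 11 = 3.8327 m/s².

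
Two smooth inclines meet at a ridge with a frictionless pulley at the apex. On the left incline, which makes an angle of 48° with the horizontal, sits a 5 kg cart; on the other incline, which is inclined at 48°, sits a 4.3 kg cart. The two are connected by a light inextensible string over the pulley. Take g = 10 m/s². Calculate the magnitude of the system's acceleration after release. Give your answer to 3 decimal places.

0.559 m/s²

Resolve each weight along its own incline: the 5 kg mass has component 5 × 10 × sin 48° = 37.157 N down its slope, and the 4.3 kg mass has 4.3 × 10 × sin 48° = 31.955 N down its slope.
The 5 kg side's 37.157 N exceeds the other side's 31.955 N, so that mass slides down and the 4.3 kg mass slides up. Taking that direction as positive, Newton's second law for the whole system gives 37.157 − 31.955 = (5 + 4.3) a, so a = 5.202 / 9.3 = 0.5594 m/s².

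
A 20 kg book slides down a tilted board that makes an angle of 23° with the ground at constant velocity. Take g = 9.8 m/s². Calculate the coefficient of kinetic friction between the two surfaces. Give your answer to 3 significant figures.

At constant velocity the net force along the incline is zero: mg sin 23° = μ mg cos 23°.
So μ = tan 23° = 0.3907 / 0.9205 = 0.4244.

0.424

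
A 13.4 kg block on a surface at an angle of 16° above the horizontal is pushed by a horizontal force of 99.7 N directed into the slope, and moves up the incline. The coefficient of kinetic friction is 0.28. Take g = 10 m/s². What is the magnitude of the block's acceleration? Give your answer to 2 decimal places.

The horizontal push has components F cos 16° = 99.7 × 0.9613 = 95.842 N up the incline and F sin 16° = 99.7 × 0.2756 = 27.477 N pressing into the surface.
The normal force is therefore N = mg cos 16° + F sin 16° = 128.814 + 27.477 = 156.291 N, and kinetic friction down the slope is μN = 0.28 × 156.291 = 43.761 N.
Along the incline: F cos 16° − mg sin 16° − μN = ma, so 95.842 − 36.930 − 43.761 = 13.4 a, giving a = 1.1307 m/s².

1.13 m/s²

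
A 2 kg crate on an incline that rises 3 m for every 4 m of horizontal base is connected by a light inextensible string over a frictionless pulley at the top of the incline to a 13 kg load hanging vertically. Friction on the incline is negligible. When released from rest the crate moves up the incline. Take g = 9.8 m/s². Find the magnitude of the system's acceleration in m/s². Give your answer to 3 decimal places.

For the crate on the incline: the weight component along the slope is m₁g sin 36.87° = 2 × 9.8 × 0.6000 = 11.760 N and the normal force is N = m₁g cos 36.87° = 15.680 N.
Newton's second law for the crate (up-slope positive): T − 11.760 = 2 a. For the hanging load (downward positive): 13 × 9.8 − T = 13 a.
Adding the two equations eliminates T: 115.640 = 15 a, so a = 7.7093 m/s².

7.709 m/s²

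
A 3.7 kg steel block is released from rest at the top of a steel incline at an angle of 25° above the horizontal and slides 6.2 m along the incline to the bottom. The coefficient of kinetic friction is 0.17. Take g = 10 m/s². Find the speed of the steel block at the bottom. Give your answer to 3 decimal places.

The weight component along the incline is mg sin 25° = 15.637 N and the normal force is N = mg cos 25° = 33.533 N.
Friction up the slope is f = μN = 0.17 × 33.533 = 5.701 N, so the net downslope force is 15.637 − 5.701 = 9.936 N and a = 9.936 / 3.7 = 2.6854 m/s².
Starting from rest over a distance of 6.2 m, v² = 2aL = 2 × 2.6854 × 6.2 = 33.2990, so v = 5.7705 m/s.

5.771 m/s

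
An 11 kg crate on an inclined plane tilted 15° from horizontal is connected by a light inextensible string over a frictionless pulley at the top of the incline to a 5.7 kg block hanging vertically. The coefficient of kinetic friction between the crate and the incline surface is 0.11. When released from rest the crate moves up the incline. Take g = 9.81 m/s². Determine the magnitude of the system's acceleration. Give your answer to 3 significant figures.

0.989 m/s²

For the crate on the incline: the weight component along the slope is m₁g sin 15° = 11 × 9.81 × 0.2588 = 27.927 N and the normal force is N = m₁g cos 15° = 104.233 N.
Kinetic friction opposes the crate's motion up the incline: f = μN = 0.11 × 104.233 = 11.466 N acting down the slope.
Newton's second law for the crate (up-slope positive): T − 27.927 − 11.466 = 11 a. For the hanging block (downward positive): 5.7 × 9.81 − T = 5.7 a.
Adding the two equations eliminates T: 16.524 = 16.7 a, so a = 0.9895 m/s².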